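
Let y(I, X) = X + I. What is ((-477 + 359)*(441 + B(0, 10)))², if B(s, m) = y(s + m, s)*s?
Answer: 2707953444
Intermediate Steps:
y(I, X) = I + X
B(s, m) = s*(m + 2*s) (B(s, m) = ((s + m) + s)*s = ((m + s) + s)*s = (m + 2*s)*s = s*(m + 2*s))
((-477 + 359)*(441 + B(0, 10)))² = ((-477 + 359)*(441 + 0*(10 + 2*0)))² = (-118*(441 + 0*(10 + 0)))² = (-118*(441 + 0*10))² = (-118*(441 + 0))² = (-118*441)² = (-52038)² = 2707953444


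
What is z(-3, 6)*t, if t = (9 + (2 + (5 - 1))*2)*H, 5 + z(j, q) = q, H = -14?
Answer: -294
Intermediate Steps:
z(j, q) = -5 + q
t = -294 (t = (9 + (2 + (5 - 1))*2)*(-14) = (9 + (2 + 4)*2)*(-14) = (9 + 6*2)*(-14) = (9 + 12)*(-14) = 21*(-14) = -294)
z(-3, 6)*t = (-5 + 6)*(-294) = 1*(-294) = -294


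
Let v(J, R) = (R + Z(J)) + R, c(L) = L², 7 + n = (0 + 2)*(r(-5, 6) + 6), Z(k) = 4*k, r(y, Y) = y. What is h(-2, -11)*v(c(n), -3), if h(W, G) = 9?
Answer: 846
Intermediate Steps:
n = -5 (n = -7 + (0 + 2)*(-5 + 6) = -7 + 2*1 = -7 + 2 = -5)
v(J, R) = 2*R + 4*J (v(J, R) = (R + 4*J) + R = 2*R + 4*J)
h(-2, -11)*v(c(n), -3) = 9*(2*(-3) + 4*(-5)²) = 9*(-6 + 4*25) = 9*(-6 + 100) = 9*94 = 846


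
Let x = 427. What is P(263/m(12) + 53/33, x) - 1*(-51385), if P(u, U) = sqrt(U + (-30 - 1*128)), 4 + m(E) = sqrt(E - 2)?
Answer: 51385 + sqrt(269) ≈ 51401.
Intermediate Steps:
m(E) = -4 + sqrt(-2 + E) (m(E) = -4 + sqrt(E - 2) = -4 + sqrt(-2 + E))
P(u, U) = sqrt(-158 + U) (P(u, U) = sqrt(U + (-30 - 128)) = sqrt(U - 158) = sqrt(-158 + U))
P(263/m(12) + 53/33, x) - 1*(-51385) = sqrt(-158 + 427) - 1*(-51385) = sqrt(269) + 51385 = 51385 + sqrt(269)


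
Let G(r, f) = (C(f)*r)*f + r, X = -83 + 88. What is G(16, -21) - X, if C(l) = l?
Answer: 7067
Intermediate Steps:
X = 5
G(r, f) = r + r*f² (G(r, f) = (f*r)*f + r = r*f² + r = r + r*f²)
G(16, -21) - X = 16*(1 + (-21)²) - 1*5 = 16*(1 + 441) - 5 = 16*442 - 5 = 7072 - 5 = 7067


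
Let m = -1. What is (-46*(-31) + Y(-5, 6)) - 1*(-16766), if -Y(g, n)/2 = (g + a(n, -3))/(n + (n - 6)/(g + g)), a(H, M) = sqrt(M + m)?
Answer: 54581/3 - 2*I/3 ≈ 18194.0 - 0.66667*I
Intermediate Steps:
a(H, M) = sqrt(-1 + M) (a(H, M) = sqrt(M - 1) = sqrt(-1 + M))
Y(g, n) = -2*(g + 2*I)/(n + (-6 + n)/(2*g)) (Y(g, n) = -2*(g + sqrt(-1 - 3))/(n + (n - 6)/(g + g)) = -2*(g + sqrt(-4))/(n + (-6 + n)/((2*g))) = -2*(g + 2*I)/(n + (-6 + n)*(1/(2*g))) = -2*(g + 2*I)/(n + (-6 + n)/(2*g)))
(-46*(-31) + Y(-5, 6)) - 1*(-16766) = (-46*(-31) - 4*(-5)*(-5 + 2*I)/(-6 + 6 + 2*(-5)*6)) - 1*(-16766) = (1426 - 4*(-5)*(-5 + 2*I)/(-6 + 6 - 60)) + 16766 = (1426 - 4*(-5)*(-5 + 2*I)/(-60)) + 16766 = (1426 - 4*(-5)*(-1/60)*(-5 + 2*I)) + 16766 = (1426 + (5/3 - 2*I/3)) + 16766 = (4283/3 - 2*I/3) + 16766 = 54581/3 - 2*I/3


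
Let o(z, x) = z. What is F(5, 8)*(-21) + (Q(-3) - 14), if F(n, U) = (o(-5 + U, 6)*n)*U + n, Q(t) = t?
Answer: -2642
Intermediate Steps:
F(n, U) = n + U*n*(-5 + U) (F(n, U) = ((-5 + U)*n)*U + n = (n*(-5 + U))*U + n = U*n*(-5 + U) + n = n + U*n*(-5 + U))
F(5, 8)*(-21) + (Q(-3) - 14) = (5*(1 + 8*(-5 + 8)))*(-21) + (-3 - 14) = (5*(1 + 8*3))*(-21) - 17 = (5*(1 + 24))*(-21) - 17 = (5*25)*(-21) - 17 = 125*(-21) - 17 = -2625 - 17 = -2642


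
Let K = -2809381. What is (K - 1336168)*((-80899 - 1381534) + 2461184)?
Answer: -4140371209299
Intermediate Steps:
(K - 1336168)*((-80899 - 1381534) + 2461184) = (-2809381 - 1336168)*((-80899 - 1381534) + 2461184) = -4145549*(-1462433 + 2461184) = -4145549*998751 = -4140371209299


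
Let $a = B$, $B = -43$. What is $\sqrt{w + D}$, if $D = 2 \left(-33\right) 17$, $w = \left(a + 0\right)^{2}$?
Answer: $\sqrt{727} \approx 26.963$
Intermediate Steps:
$a = -43$
$w = 1849$ ($w = \left(-43 + 0\right)^{2} = \left(-43\right)^{2} = 1849$)
$D = -1122$ ($D = \left(-66\right) 17 = -1122$)
$\sqrt{w + D} = \sqrt{1849 - 1122} = \sqrt{727}$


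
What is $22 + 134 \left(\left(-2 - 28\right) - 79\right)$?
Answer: $-14584$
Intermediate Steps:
$22 + 134 \left(\left(-2 - 28\right) - 79\right) = 22 + 134 \left(-30 - 79\right) = 22 + 134 \left(-109\right) = 22 - 14606 = -14584$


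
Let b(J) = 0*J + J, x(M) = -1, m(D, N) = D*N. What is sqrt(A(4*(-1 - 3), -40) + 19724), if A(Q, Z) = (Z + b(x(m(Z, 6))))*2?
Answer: sqrt(19642) ≈ 140.15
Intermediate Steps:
b(J) = J (b(J) = 0 + J = J)
A(Q, Z) = -2 + 2*Z (A(Q, Z) = (Z - 1)*2 = (-1 + Z)*2 = -2 + 2*Z)
sqrt(A(4*(-1 - 3), -40) + 19724) = sqrt((-2 + 2*(-40)) + 19724) = sqrt((-2 - 80) + 19724) = sqrt(-82 + 19724) = sqrt(19642)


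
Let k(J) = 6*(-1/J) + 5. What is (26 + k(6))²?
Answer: 900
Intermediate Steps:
k(J) = 5 - 6/J (k(J) = -6/J + 5 = 5 - 6/J)
(26 + k(6))² = (26 + (5 - 6/6))² = (26 + (5 - 6*⅙))² = (26 + (5 - 1))² = (26 + 4)² = 30² = 900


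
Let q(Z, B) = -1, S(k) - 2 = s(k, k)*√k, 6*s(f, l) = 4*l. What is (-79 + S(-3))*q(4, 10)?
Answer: 77 + 2*I*√3 ≈ 77.0 + 3.4641*I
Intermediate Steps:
s(f, l) = 2*l/3 (s(f, l) = (4*l)/6 = 2*l/3)
S(k) = 2 + 2*k^(3/2)/3 (S(k) = 2 + (2*k/3)*√k = 2 + 2*k^(3/2)/3)
(-79 + S(-3))*q(4, 10) = (-79 + (2 + 2*(-3)^(3/2)/3))*(-1) = (-79 + (2 + 2*(-3*I*√3)/3))*(-1) = (-79 + (2 - 2*I*√3))*(-1) = (-77 - 2*I*√3)*(-1) = 77 + 2*I*√3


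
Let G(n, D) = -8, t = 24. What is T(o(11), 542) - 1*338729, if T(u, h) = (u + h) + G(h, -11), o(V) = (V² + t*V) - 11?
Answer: -337821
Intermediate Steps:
o(V) = -11 + V² + 24*V (o(V) = (V² + 24*V) - 11 = -11 + V² + 24*V)
T(u, h) = -8 + h + u (T(u, h) = (u + h) - 8 = (h + u) - 8 = -8 + h + u)
T(o(11), 542) - 1*338729 = (-8 + 542 + (-11 + 11² + 24*11)) - 1*338729 = (-8 + 542 + (-11 + 121 + 264)) - 338729 = (-8 + 542 + 374) - 338729 = 908 - 338729 = -337821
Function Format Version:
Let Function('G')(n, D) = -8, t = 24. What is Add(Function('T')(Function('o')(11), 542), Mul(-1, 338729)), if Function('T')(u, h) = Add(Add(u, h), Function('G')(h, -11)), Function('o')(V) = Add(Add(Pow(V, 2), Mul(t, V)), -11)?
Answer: -337821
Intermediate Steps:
Function('o')(V) = Add(-11, Pow(V, 2), Mul(24, V)) (Function('o')(V) = Add(Add(Pow(V, 2), Mul(24, V)), -11) = Add(-11, Pow(V, 2), Mul(24, V)))
Function('T')(u, h) = Add(-8, h, u) (Function('T')(u, h) = Add(Add(u, h), -8) = Add(Add(h, u), -8) = Add(-8, h, u))
Add(Function('T')(Function('o')(11), 542), Mul(-1, 338729)) = Add(Add(-8, 542, Add(-11, Pow(11, 2), Mul(24, 11))), Mul(-1, 338729)) = Add(Add(-8, 542, Add(-11, 121, 264)), -338729) = Add(Add(-8, 542, 374), -338729) = Add(908, -338729) = -337821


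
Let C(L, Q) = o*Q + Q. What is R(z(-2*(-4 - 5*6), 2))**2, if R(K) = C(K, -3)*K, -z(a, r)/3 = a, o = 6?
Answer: 18352656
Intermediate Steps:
C(L, Q) = 7*Q (C(L, Q) = 6*Q + Q = 7*Q)
z(a, r) = -3*a
R(K) = -21*K (R(K) = (7*(-3))*K = -21*K)
R(z(-2*(-4 - 5*6), 2))**2 = (-(-63)*(-2*(-4 - 5*6)))**2 = (-(-63)*(-2*(-4 - 30)))**2 = (-(-63)*(-2*(-34)))**2 = (-(-63)*68)**2 = (-21*(-204))**2 = 4284**2 = 18352656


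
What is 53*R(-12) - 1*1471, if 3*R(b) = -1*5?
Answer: -4678/3 ≈ -1559.3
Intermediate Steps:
R(b) = -5/3 (R(b) = (-1*5)/3 = (⅓)*(-5) = -5/3)
53*R(-12) - 1*1471 = 53*(-5/3) - 1*1471 = -265/3 - 1471 = -4678/3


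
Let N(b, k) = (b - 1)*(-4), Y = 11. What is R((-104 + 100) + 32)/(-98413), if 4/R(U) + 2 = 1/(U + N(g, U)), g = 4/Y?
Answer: 192/9292999 ≈ 2.0661e-5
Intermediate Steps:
g = 4/11 ≈ 0.36364
N(b, k) = 4 - 4*b (N(b, k) = (-1 + b)*(-4) = 4 - 4*b)
R(U) = 4/(-2 + 1/(28/11 + U)) (R(U) = 4/(-2 + 1/(U + (4 - 4*4/11))) = 4/(-2 + 1/(U + (4 - 16/11))) = 4/(-2 + 1/(U + 28/11)) = 4/(-2 + 1/(28/11 + U)))
R((-104 + 100) + 32)/(-98413) = (4*(-28 - 11*((-104 + 100) + 32))/(45 + 22*((-104 + 100) + 32)))/(-98413) = (4*(-28 - 11*(-4 + 32))/(45 + 22*(-4 + 32)))*(-1/98413) = (4*(-28 - 11*28)/(45 + 22*28))*(-1/98413) = (4*(-28 - 308)/(45 + 616))*(-1/98413) = (4*(-336)/661)*(-1/98413) = (4*(1/661)*(-336))*(-1/98413) = -1344/661*(-1/98413) = 192/9292999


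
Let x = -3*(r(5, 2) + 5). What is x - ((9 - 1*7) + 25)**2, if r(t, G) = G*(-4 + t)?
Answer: -750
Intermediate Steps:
x = -21 (x = -3*(2*(-4 + 5) + 5) = -3*(2*1 + 5) = -3*(2 + 5) = -3*7 = -21)
x - ((9 - 1*7) + 25)**2 = -21 - ((9 - 1*7) + 25)**2 = -21 - ((9 - 7) + 25)**2 = -21 - (2 + 25)**2 = -21 - 1*27**2 = -21 - 1*729 = -21 - 729 = -750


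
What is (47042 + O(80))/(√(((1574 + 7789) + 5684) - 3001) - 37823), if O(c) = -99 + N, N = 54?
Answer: -1777567531/1430567283 - 46997*√12046/1430567283 ≈ -1.2462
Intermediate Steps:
O(c) = -45 (O(c) = -99 + 54 = -45)
(47042 + O(80))/(√(((1574 + 7789) + 5684) - 3001) - 37823) = (47042 - 45)/(√(((1574 + 7789) + 5684) - 3001) - 37823) = 46997/(√((9363 + 5684) - 3001) - 37823) = 46997/(√(15047 - 3001) - 37823) = 46997/(√12046 - 37823) = 46997/(-37823 + √12046)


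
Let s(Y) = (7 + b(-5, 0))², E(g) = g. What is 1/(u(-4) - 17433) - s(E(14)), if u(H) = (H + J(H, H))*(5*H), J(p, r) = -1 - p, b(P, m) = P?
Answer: -69653/17413 ≈ -4.0001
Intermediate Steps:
s(Y) = 4 (s(Y) = (7 - 5)² = 2² = 4)
u(H) = -5*H (u(H) = (H + (-1 - H))*(5*H) = -5*H)
1/(u(-4) - 17433) - s(E(14)) = 1/(-5*(-4) - 17433) - 1*4 = 1/(20 - 17433) - 4 = 1/(-17413) - 4 = -1/17413 - 4 = -69653/17413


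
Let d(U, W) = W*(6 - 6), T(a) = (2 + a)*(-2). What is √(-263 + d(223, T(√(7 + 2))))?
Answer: I*√263 ≈ 16.217*I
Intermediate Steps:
T(a) = -4 - 2*a
d(U, W) = 0 (d(U, W) = W*0 = 0)
√(-263 + d(223, T(√(7 + 2)))) = √(-263 + 0) = √(-263) = I*√263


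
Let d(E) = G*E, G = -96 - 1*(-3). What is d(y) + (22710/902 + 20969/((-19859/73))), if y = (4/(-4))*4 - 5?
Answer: 7031650891/8956409 ≈ 785.10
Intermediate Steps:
y = -9 (y = (4*(-¼))*4 - 5 = -1*4 - 5 = -4 - 5 = -9)
G = -93 (G = -96 + 3 = -93)
d(E) = -93*E
d(y) + (22710/902 + 20969/((-19859/73))) = -93*(-9) + (22710/902 + 20969/((-19859/73))) = 837 + (22710*(1/902) + 20969/((-19859*1/73))) = 837 + (11355/451 + 20969/(-19859/73)) = 837 + (11355/451 + 20969*(-73/19859)) = 837 + (11355/451 - 1530737/19859) = 837 - 464863442/8956409 = 7031650891/8956409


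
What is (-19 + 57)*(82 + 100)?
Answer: 6916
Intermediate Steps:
(-19 + 57)*(82 + 100) = 38*182 = 6916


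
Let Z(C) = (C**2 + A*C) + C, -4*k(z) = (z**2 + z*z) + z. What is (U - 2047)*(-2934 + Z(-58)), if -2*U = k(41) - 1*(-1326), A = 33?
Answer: 14091567/4 ≈ 3.5229e+6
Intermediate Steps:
k(z) = -z**2/2 - z/4 (k(z) = -((z**2 + z*z) + z)/4 = -((z**2 + z**2) + z)/4 = -(2*z**2 + z)/4 = -(z + 2*z**2)/4 = -z**2/2 - z/4)
U = -1901/8 (U = -(-1/4*41*(1 + 2*41) - 1*(-1326))/2 = -(-1/4*41*(1 + 82) + 1326)/2 = -(-1/4*41*83 + 1326)/2 = -(-3403/4 + 1326)/2 = -1/2*1901/4 = -1901/8 ≈ -237.63)
Z(C) = C**2 + 34*C (Z(C) = (C**2 + 33*C) + C = C**2 + 34*C)
(U - 2047)*(-2934 + Z(-58)) = (-1901/8 - 2047)*(-2934 - 58*(34 - 58)) = -18277*(-2934 - 58*(-24))/8 = -18277*(-2934 + 1392)/8 = -18277/8*(-1542) = 14091567/4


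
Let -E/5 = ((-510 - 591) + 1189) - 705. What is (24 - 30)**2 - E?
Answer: -3049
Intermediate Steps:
E = 3085 (E = -5*(((-510 - 591) + 1189) - 705) = -5*((-1101 + 1189) - 705) = -5*(88 - 705) = -5*(-617) = 3085)
(24 - 30)**2 - E = (24 - 30)**2 - 1*3085 = (-6)**2 - 3085 = 36 - 3085 = -3049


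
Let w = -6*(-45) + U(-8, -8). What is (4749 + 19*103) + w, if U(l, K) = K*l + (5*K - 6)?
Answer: 6994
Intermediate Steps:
U(l, K) = -6 + 5*K + K*l (U(l, K) = K*l + (-6 + 5*K) = -6 + 5*K + K*l)
w = 288 (w = -6*(-45) + (-6 + 5*(-8) - 8*(-8)) = 270 + (-6 - 40 + 64) = 270 + 18 = 288)
(4749 + 19*103) + w = (4749 + 19*103) + 288 = (4749 + 1957) + 288 = 6706 + 288 = 6994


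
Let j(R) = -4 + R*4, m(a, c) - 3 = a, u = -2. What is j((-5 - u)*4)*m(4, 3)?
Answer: -364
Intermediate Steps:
m(a, c) = 3 + a
j(R) = -4 + 4*R
j((-5 - u)*4)*m(4, 3) = (-4 + 4*((-5 - 1*(-2))*4))*(3 + 4) = (-4 + 4*((-5 + 2)*4))*7 = (-4 + 4*(-3*4))*7 = (-4 + 4*(-12))*7 = (-4 - 48)*7 = -52*7 = -364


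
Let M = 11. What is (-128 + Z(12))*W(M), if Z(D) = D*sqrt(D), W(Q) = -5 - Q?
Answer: 2048 - 384*sqrt(3) ≈ 1382.9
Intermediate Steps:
Z(D) = D**(3/2)
(-128 + Z(12))*W(M) = (-128 + 12**(3/2))*(-5 - 1*11) = (-128 + 24*sqrt(3))*(-5 - 11) = (-128 + 24*sqrt(3))*(-16) = 2048 - 384*sqrt(3)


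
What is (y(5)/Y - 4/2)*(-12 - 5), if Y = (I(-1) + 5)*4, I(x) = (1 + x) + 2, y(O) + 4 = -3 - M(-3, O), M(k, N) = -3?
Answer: 255/7 ≈ 36.429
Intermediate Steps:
y(O) = -4 (y(O) = -4 + (-3 - 1*(-3)) = -4 + (-3 + 3) = -4 + 0 = -4)
I(x) = 3 + x
Y = 28 (Y = ((3 - 1) + 5)*4 = (2 + 5)*4 = 7*4 = 28)
(y(5)/Y - 4/2)*(-12 - 5) = (-4/28 - 4/2)*(-12 - 5) = (-4*1/28 - 4*1/2)*(-17) = (-1/7 - 2)*(-17) = -15/7*(-17) = 255/7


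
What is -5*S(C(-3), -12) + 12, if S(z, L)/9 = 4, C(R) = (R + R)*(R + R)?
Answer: -168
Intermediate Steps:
C(R) = 4*R² (C(R) = (2*R)*(2*R) = 4*R²)
S(z, L) = 36 (S(z, L) = 9*4 = 36)
-5*S(C(-3), -12) + 12 = -5*36 + 12 = -180 + 12 = -168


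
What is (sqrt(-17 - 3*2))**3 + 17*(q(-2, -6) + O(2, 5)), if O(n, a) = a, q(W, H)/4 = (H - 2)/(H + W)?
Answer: 153 - 23*I*sqrt(23) ≈ 153.0 - 110.3*I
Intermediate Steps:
q(W, H) = 4*(-2 + H)/(H + W) (q(W, H) = 4*((H - 2)/(H + W)) = 4*((-2 + H)/(H + W)) = 4*(-2 + H)/(H + W))
(sqrt(-17 - 3*2))**3 + 17*(q(-2, -6) + O(2, 5)) = (sqrt(-17 - 3*2))**3 + 17*(4*(-2 - 6)/(-6 - 2) + 5) = (sqrt(-17 - 6))**3 + 17*(4*(-8)/(-8) + 5) = (sqrt(-23))**3 + 17*(4*(-1/8)*(-8) + 5) = (I*sqrt(23))**3 + 17*(4 + 5) = -23*I*sqrt(23) + 17*9 = -23*I*sqrt(23) + 153 = 153 - 23*I*sqrt(23)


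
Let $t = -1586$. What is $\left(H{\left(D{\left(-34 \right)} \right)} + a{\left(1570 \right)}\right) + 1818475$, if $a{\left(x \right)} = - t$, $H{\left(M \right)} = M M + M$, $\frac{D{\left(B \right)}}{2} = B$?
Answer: $1824617$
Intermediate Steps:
$D{\left(B \right)} = 2 B$
$H{\left(M \right)} = M + M^{2}$ ($H{\left(M \right)} = M^{2} + M = M + M^{2}$)
$a{\left(x \right)} = 1586$ ($a{\left(x \right)} = \left(-1\right) \left(-1586\right) = 1586$)
$\left(H{\left(D{\left(-34 \right)} \right)} + a{\left(1570 \right)}\right) + 1818475 = \left(2 \left(-34\right) \left(1 + 2 \left(-34\right)\right) + 1586\right) + 1818475 = \left(- 68 \left(1 - 68\right) + 1586\right) + 1818475 = \left(\left(-68\right) \left(-67\right) + 1586\right) + 1818475 = \left(4556 + 1586\right) + 1818475 = 6142 + 1818475 = 1824617$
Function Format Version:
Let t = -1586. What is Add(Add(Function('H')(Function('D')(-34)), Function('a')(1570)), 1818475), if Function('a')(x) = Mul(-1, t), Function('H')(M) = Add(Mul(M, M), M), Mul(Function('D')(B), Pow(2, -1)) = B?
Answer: 1824617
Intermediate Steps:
Function('D')(B) = Mul(2, B)
Function('H')(M) = Add(M, Pow(M, 2)) (Function('H')(M) = Add(Pow(M, 2), M) = Add(M, Pow(M, 2)))
Function('a')(x) = 1586 (Function('a')(x) = Mul(-1, -1586) = 1586)
Add(Add(Function('H')(Function('D')(-34)), Function('a')(1570)), 1818475) = Add(Add(Mul(Mul(2, -34), Add(1, Mul(2, -34))), 1586), 1818475) = Add(Add(Mul(-68, Add(1, -68)), 1586), 1818475) = Add(Add(Mul(-68, -67), 1586), 1818475) = Add(Add(4556, 1586), 1818475) = Add(6142, 1818475) = 1824617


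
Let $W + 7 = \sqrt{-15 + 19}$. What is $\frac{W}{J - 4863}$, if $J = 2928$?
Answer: $\frac{1}{387} \approx 0.002584$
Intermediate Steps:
$W = -5$ ($W = -7 + \sqrt{-15 + 19} = -7 + \sqrt{4} = -7 + 2 = -5$)
$\frac{W}{J - 4863} = \frac{1}{2928 - 4863} \left(-5\right) = \frac{1}{-1935} \left(-5\right) = \left(- \frac{1}{1935}\right) \left(-5\right) = \frac{1}{387}$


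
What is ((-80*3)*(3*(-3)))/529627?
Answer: 2160/529627 ≈ 0.0040783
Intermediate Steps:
((-80*3)*(3*(-3)))/529627 = -240*(-9)*(1/529627) = 2160*(1/529627) = 2160/529627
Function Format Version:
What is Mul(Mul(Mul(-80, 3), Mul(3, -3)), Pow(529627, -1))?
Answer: Rational(2160, 529627) ≈ 0.0040783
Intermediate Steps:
Mul(Mul(Mul(-80, 3), Mul(3, -3)), Pow(529627, -1)) = Mul(Mul(-240, -9), Rational(1, 529627)) = Mul(2160, Rational(1, 529627)) = Rational(2160, 529627)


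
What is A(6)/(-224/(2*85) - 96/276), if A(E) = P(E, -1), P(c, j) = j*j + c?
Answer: -13685/3256 ≈ -4.2030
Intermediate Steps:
P(c, j) = c + j**2 (P(c, j) = j**2 + c = c + j**2)
A(E) = 1 + E (A(E) = E + (-1)**2 = E + 1 = 1 + E)
A(6)/(-224/(2*85) - 96/276) = (1 + 6)/(-224/(2*85) - 96/276) = 7/(-224/170 - 96*1/276) = 7/(-224*1/170 - 8/23) = 7/(-112/85 - 8/23) = 7/(-3256/1955) = 7*(-1955/3256) = -13685/3256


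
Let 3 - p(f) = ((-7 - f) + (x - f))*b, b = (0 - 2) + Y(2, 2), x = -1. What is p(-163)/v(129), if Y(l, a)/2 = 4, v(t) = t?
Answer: -635/43 ≈ -14.767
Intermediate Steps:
Y(l, a) = 8 (Y(l, a) = 2*4 = 8)
b = 6 (b = (0 - 2) + 8 = -2 + 8 = 6)
p(f) = 51 + 12*f (p(f) = 3 - ((-7 - f) + (-1 - f))*6 = 3 - (-8 - 2*f)*6 = 3 - (-48 - 12*f) = 3 + (48 + 12*f) = 51 + 12*f)
p(-163)/v(129) = (51 + 12*(-163))/129 = (51 - 1956)*(1/129) = -1905*1/129 = -635/43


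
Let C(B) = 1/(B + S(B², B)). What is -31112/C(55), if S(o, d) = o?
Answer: -95824960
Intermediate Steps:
C(B) = 1/(B + B²)
-31112/C(55) = -31112/(1/(55*(1 + 55))) = -31112/((1/55)/56) = -31112/((1/55)*(1/56)) = -31112/1/3080 = -31112*3080 = -95824960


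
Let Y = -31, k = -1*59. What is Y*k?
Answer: 1829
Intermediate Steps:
k = -59
Y*k = -31*(-59) = 1829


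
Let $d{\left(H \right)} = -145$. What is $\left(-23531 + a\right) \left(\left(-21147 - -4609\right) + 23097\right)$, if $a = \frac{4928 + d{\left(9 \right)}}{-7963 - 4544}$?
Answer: $- \frac{1930359613000}{12507} \approx -1.5434 \cdot 10^{8}$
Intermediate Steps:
$a = - \frac{4783}{12507}$ ($a = \frac{4928 - 145}{-7963 - 4544} = \frac{4783}{-12507} = 4783 \left(- \frac{1}{12507}\right) = - \frac{4783}{12507} \approx -0.38243$)
$\left(-23531 + a\right) \left(\left(-21147 - -4609\right) + 23097\right) = \left(-23531 - \frac{4783}{12507}\right) \left(\left(-21147 - -4609\right) + 23097\right) = - \frac{294307000 \left(\left(-21147 + 4609\right) + 23097\right)}{12507} = - \frac{294307000 \left(-16538 + 23097\right)}{12507} = \left(- \frac{294307000}{12507}\right) 6559 = - \frac{1930359613000}{12507}$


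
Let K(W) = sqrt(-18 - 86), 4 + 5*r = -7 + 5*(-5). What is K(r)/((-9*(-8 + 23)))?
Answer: -2*I*sqrt(26)/135 ≈ -0.075541*I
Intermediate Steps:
r = -36/5 (r = -4/5 + (-7 + 5*(-5))/5 = -4/5 + (-7 - 25)/5 = -4/5 + (1/5)*(-32) = -4/5 - 32/5 = -36/5 ≈ -7.2000)
K(W) = 2*I*sqrt(26) (K(W) = sqrt(-104) = 2*I*sqrt(26))
K(r)/((-9*(-8 + 23))) = (2*I*sqrt(26))/((-9*(-8 + 23))) = (2*I*sqrt(26))/((-9*15)) = (2*I*sqrt(26))/((-1*135)) = (2*I*sqrt(26))/(-135) = (2*I*sqrt(26))*(-1/135) = -2*I*sqrt(26)/135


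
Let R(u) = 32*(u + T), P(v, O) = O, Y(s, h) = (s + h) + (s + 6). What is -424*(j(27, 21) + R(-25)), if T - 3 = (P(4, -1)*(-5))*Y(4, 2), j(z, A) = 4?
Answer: -788640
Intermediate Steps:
Y(s, h) = 6 + h + 2*s (Y(s, h) = (h + s) + (6 + s) = 6 + h + 2*s)
T = 83 (T = 3 + (-1*(-5))*(6 + 2 + 2*4) = 3 + 5*(6 + 2 + 8) = 3 + 5*16 = 3 + 80 = 83)
R(u) = 2656 + 32*u (R(u) = 32*(u + 83) = 32*(83 + u) = 2656 + 32*u)
-424*(j(27, 21) + R(-25)) = -424*(4 + (2656 + 32*(-25))) = -424*(4 + (2656 - 800)) = -424*(4 + 1856) = -424*1860 = -788640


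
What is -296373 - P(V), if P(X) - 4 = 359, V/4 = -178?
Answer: -296736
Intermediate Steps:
V = -712 (V = 4*(-178) = -712)
P(X) = 363 (P(X) = 4 + 359 = 363)
-296373 - P(V) = -296373 - 1*363 = -296373 - 363 = -296736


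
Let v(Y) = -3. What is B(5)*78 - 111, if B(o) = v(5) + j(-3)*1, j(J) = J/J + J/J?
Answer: -189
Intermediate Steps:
j(J) = 2 (j(J) = 1 + 1 = 2)
B(o) = -1 (B(o) = -3 + 2*1 = -3 + 2 = -1)
B(5)*78 - 111 = -1*78 - 111 = -78 - 111 = -189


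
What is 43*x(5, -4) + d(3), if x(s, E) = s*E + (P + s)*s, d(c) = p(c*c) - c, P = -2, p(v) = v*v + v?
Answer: -128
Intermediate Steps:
p(v) = v + v**2 (p(v) = v**2 + v = v + v**2)
d(c) = -c + c**2*(1 + c**2) (d(c) = (c*c)*(1 + c*c) - c = c**2*(1 + c**2) - c = -c + c**2*(1 + c**2))
x(s, E) = E*s + s*(-2 + s) (x(s, E) = s*E + (-2 + s)*s = E*s + s*(-2 + s))
43*x(5, -4) + d(3) = 43*(5*(-2 - 4 + 5)) + 3*(-1 + 3 + 3**3) = 43*(5*(-1)) + 3*(-1 + 3 + 27) = 43*(-5) + 3*29 = -215 + 87 = -128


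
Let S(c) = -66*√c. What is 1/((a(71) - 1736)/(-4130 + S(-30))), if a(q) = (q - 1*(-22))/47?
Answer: 194110/81499 + 282*I*√30/7409 ≈ 2.3817 + 0.20847*I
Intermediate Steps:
a(q) = 22/47 + q/47 (a(q) = (q + 22)*(1/47) = (22 + q)*(1/47) = 22/47 + q/47)
1/((a(71) - 1736)/(-4130 + S(-30))) = 1/(((22/47 + (1/47)*71) - 1736)/(-4130 - 66*I*√30)) = 1/(((22/47 + 71/47) - 1736)/(-4130 - 66*I*√30)) = 1/((93/47 - 1736)/(-4130 - 66*I*√30)) = 1/(-81499/(47*(-4130 - 66*I*√30))) = 194110/81499 + 282*I*√30/7409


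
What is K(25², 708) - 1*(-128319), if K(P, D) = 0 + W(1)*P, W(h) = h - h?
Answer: 128319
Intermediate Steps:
W(h) = 0
K(P, D) = 0 (K(P, D) = 0 + 0*P = 0 + 0 = 0)
K(25², 708) - 1*(-128319) = 0 - 1*(-128319) = 0 + 128319 = 128319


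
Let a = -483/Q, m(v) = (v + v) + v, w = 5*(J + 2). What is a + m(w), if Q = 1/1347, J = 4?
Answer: -650511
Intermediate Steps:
w = 30 (w = 5*(4 + 2) = 5*6 = 30)
m(v) = 3*v (m(v) = 2*v + v = 3*v)
Q = 1/1347 ≈ 0.00074239
a = -650601 (a = -483/1/1347 = -483*1347 = -650601)
a + m(w) = -650601 + 3*30 = -650601 + 90 = -650511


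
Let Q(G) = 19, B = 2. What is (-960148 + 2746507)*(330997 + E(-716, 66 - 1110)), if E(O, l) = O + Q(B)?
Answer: 590034377700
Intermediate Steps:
E(O, l) = 19 + O (E(O, l) = O + 19 = 19 + O)
(-960148 + 2746507)*(330997 + E(-716, 66 - 1110)) = (-960148 + 2746507)*(330997 + (19 - 716)) = 1786359*(330997 - 697) = 1786359*330300 = 590034377700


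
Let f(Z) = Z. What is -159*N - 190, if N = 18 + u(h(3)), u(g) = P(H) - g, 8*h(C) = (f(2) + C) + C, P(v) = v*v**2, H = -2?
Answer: -1621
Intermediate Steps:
P(v) = v**3
h(C) = 1/4 + C/4 (h(C) = ((2 + C) + C)/8 = (2 + 2*C)/8 = 1/4 + C/4)
u(g) = -8 - g (u(g) = (-2)**3 - g = -8 - g)
N = 9 (N = 18 + (-8 - (1/4 + (1/4)*3)) = 18 + (-8 - (1/4 + 3/4)) = 18 + (-8 - 1*1) = 18 + (-8 - 1) = 18 - 9 = 9)
-159*N - 190 = -159*9 - 190 = -1431 - 190 = -1621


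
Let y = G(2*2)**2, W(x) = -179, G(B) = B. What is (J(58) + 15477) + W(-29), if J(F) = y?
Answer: 15314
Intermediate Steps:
y = 16 (y = (2*2)**2 = 4**2 = 16)
J(F) = 16
(J(58) + 15477) + W(-29) = (16 + 15477) - 179 = 15493 - 179 = 15314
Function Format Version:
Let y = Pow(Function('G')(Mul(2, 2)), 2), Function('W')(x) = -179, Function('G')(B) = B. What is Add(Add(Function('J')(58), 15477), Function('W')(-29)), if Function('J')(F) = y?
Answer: 15314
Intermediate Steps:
y = 16 (y = Pow(Mul(2, 2), 2) = Pow(4, 2) = 16)
Function('J')(F) = 16
Add(Add(Function('J')(58), 15477), Function('W')(-29)) = Add(Add(16, 15477), -179) = Add(15493, -179) = 15314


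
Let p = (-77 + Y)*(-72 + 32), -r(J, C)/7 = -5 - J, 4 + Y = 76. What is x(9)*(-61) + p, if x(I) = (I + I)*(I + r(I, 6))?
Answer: -117286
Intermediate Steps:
Y = 72 (Y = -4 + 76 = 72)
r(J, C) = 35 + 7*J (r(J, C) = -7*(-5 - J) = 35 + 7*J)
x(I) = 2*I*(35 + 8*I) (x(I) = (I + I)*(I + (35 + 7*I)) = (2*I)*(35 + 8*I) = 2*I*(35 + 8*I))
p = 200 (p = (-77 + 72)*(-72 + 32) = -5*(-40) = 200)
x(9)*(-61) + p = (2*9*(35 + 8*9))*(-61) + 200 = (2*9*(35 + 72))*(-61) + 200 = (2*9*107)*(-61) + 200 = 1926*(-61) + 200 = -117486 + 200 = -117286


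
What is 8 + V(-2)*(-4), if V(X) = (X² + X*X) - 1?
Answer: -20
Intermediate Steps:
V(X) = -1 + 2*X² (V(X) = (X² + X²) - 1 = 2*X² - 1 = -1 + 2*X²)
8 + V(-2)*(-4) = 8 + (-1 + 2*(-2)²)*(-4) = 8 + (-1 + 2*4)*(-4) = 8 + (-1 + 8)*(-4) = 8 + 7*(-4) = 8 - 28 = -20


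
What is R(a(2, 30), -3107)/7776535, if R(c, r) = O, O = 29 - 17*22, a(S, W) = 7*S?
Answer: -69/1555307 ≈ -4.4364e-5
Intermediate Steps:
O = -345 (O = 29 - 374 = -345)
R(c, r) = -345
R(a(2, 30), -3107)/7776535 = -345/7776535 = -345*1/7776535 = -69/1555307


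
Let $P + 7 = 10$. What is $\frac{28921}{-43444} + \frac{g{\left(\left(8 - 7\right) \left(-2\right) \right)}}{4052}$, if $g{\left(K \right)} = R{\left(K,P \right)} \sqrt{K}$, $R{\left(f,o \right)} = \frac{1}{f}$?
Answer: $- \frac{28921}{43444} - \frac{i \sqrt{2}}{8104} \approx -0.66571 - 0.00017451 i$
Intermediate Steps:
$P = 3$ ($P = -7 + 10 = 3$)
$g{\left(K \right)} = \frac{1}{\sqrt{K}}$ ($g{\left(K \right)} = \frac{\sqrt{K}}{K} = \frac{1}{\sqrt{K}}$)
$\frac{28921}{-43444} + \frac{g{\left(\left(8 - 7\right) \left(-2\right) \right)}}{4052} = \frac{28921}{-43444} + \frac{1}{i \sqrt{2} \sqrt{8 - 7} \cdot 4052} = 28921 \left(- \frac{1}{43444}\right) + \frac{1}{\sqrt{1 \left(-2\right)}} \frac{1}{4052} = - \frac{28921}{43444} + \frac{1}{\sqrt{-2}} \cdot \frac{1}{4052} = - \frac{28921}{43444} + - \frac{i \sqrt{2}}{2} \cdot \frac{1}{4052} = - \frac{28921}{43444} - \frac{i \sqrt{2}}{8104}$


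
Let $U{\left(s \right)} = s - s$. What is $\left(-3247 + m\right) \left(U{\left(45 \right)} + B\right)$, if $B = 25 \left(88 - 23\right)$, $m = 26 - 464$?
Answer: $-5988125$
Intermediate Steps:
$U{\left(s \right)} = 0$
$m = -438$ ($m = 26 - 464 = -438$)
$B = 1625$ ($B = 25 \left(88 - 23\right) = 25 \cdot 65 = 1625$)
$\left(-3247 + m\right) \left(U{\left(45 \right)} + B\right) = \left(-3247 - 438\right) \left(0 + 1625\right) = \left(-3685\right) 1625 = -5988125$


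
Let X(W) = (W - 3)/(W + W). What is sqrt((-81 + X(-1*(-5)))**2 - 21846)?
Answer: I*sqrt(382934)/5 ≈ 123.76*I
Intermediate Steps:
X(W) = (-3 + W)/(2*W) (X(W) = (-3 + W)/((2*W)) = (-3 + W)*(1/(2*W)) = (-3 + W)/(2*W))
sqrt((-81 + X(-1*(-5)))**2 - 21846) = sqrt((-81 + (-3 - 1*(-5))/(2*((-1*(-5)))))**2 - 21846) = sqrt((-81 + (1/2)*(-3 + 5)/5)**2 - 21846) = sqrt((-81 + (1/2)*(1/5)*2)**2 - 21846) = sqrt((-81 + 1/5)**2 - 21846) = sqrt((-404/5)**2 - 21846) = sqrt(163216/25 - 21846) = sqrt(-382934/25) = I*sqrt(382934)/5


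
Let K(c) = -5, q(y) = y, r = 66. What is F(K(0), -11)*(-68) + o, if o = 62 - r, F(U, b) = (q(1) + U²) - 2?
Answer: -1636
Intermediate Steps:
F(U, b) = -1 + U² (F(U, b) = (1 + U²) - 2 = -1 + U²)
o = -4 (o = 62 - 1*66 = 62 - 66 = -4)
F(K(0), -11)*(-68) + o = (-1 + (-5)²)*(-68) - 4 = (-1 + 25)*(-68) - 4 = 24*(-68) - 4 = -1632 - 4 = -1636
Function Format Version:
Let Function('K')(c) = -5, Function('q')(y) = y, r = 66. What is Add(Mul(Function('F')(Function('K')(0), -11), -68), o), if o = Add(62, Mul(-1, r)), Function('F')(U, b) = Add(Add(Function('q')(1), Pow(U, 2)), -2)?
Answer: -1636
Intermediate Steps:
Function('F')(U, b) = Add(-1, Pow(U, 2)) (Function('F')(U, b) = Add(Add(1, Pow(U, 2)), -2) = Add(-1, Pow(U, 2)))
o = -4 (o = Add(62, Mul(-1, 66)) = Add(62, -66) = -4)
Add(Mul(Function('F')(Function('K')(0), -11), -68), o) = Add(Mul(Add(-1, Pow(-5, 2)), -68), -4) = Add(Mul(Add(-1, 25), -68), -4) = Add(Mul(24, -68), -4) = Add(-1632, -4) = -1636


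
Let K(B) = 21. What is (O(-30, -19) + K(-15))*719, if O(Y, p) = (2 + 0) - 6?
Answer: 12223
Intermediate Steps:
O(Y, p) = -4 (O(Y, p) = 2 - 6 = -4)
(O(-30, -19) + K(-15))*719 = (-4 + 21)*719 = 17*719 = 12223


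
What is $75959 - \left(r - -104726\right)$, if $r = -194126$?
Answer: $165359$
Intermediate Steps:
$75959 - \left(r - -104726\right) = 75959 - \left(-194126 - -104726\right) = 75959 - \left(-194126 + 104726\right) = 75959 - -89400 = 75959 + 89400 = 165359$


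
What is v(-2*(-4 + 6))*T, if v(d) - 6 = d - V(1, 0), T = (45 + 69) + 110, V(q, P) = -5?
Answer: 1568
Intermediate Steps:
T = 224 (T = 114 + 110 = 224)
v(d) = 11 + d (v(d) = 6 + (d - 1*(-5)) = 6 + (d + 5) = 6 + (5 + d) = 11 + d)
v(-2*(-4 + 6))*T = (11 - 2*(-4 + 6))*224 = (11 - 2*2)*224 = (11 - 4)*224 = 7*224 = 1568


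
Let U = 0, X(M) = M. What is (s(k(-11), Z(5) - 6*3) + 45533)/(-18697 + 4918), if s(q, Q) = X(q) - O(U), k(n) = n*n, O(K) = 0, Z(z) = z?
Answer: -15218/4593 ≈ -3.3133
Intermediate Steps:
k(n) = n²
s(q, Q) = q (s(q, Q) = q - 1*0 = q + 0 = q)
(s(k(-11), Z(5) - 6*3) + 45533)/(-18697 + 4918) = ((-11)² + 45533)/(-18697 + 4918) = (121 + 45533)/(-13779) = 45654*(-1/13779) = -15218/4593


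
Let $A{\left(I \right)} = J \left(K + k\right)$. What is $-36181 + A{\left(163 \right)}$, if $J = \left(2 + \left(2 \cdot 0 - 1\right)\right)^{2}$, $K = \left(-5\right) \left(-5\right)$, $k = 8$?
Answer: $-36148$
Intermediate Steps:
$K = 25$
$J = 1$ ($J = \left(2 + \left(0 - 1\right)\right)^{2} = \left(2 - 1\right)^{2} = 1^{2} = 1$)
$A{\left(I \right)} = 33$ ($A{\left(I \right)} = 1 \left(25 + 8\right) = 1 \cdot 33 = 33$)
$-36181 + A{\left(163 \right)} = -36181 + 33 = -36148$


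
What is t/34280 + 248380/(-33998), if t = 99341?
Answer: -2568535541/582725720 ≈ -4.4078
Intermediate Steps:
t/34280 + 248380/(-33998) = 99341/34280 + 248380/(-33998) = 99341*(1/34280) + 248380*(-1/33998) = 99341/34280 - 124190/16999 = -2568535541/582725720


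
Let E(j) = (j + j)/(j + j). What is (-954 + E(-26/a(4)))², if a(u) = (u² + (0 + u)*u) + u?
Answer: 908209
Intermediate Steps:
a(u) = u + 2*u² (a(u) = (u² + u*u) + u = (u² + u²) + u = 2*u² + u = u + 2*u²)
E(j) = 1 (E(j) = (2*j)/((2*j)) = (2*j)*(1/(2*j)) = 1)
(-954 + E(-26/a(4)))² = (-954 + 1)² = (-953)² = 908209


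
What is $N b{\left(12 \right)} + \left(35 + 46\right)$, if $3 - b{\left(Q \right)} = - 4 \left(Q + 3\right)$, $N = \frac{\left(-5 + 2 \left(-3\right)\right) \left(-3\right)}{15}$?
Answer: $\frac{1098}{5} \approx 219.6$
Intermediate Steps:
$N = \frac{11}{5}$ ($N = \left(-5 - 6\right) \left(-3\right) \frac{1}{15} = \left(-11\right) \left(-3\right) \frac{1}{15} = 33 \cdot \frac{1}{15} = \frac{11}{5} \approx 2.2$)
$b{\left(Q \right)} = 15 + 4 Q$ ($b{\left(Q \right)} = 3 - - 4 \left(Q + 3\right) = 3 - - 4 \left(3 + Q\right) = 3 - \left(-12 - 4 Q\right) = 3 + \left(12 + 4 Q\right) = 15 + 4 Q$)
$N b{\left(12 \right)} + \left(35 + 46\right) = \frac{11 \left(15 + 4 \cdot 12\right)}{5} + \left(35 + 46\right) = \frac{11 \left(15 + 48\right)}{5} + 81 = \frac{11}{5} \cdot 63 + 81 = \frac{693}{5} + 81 = \frac{1098}{5}$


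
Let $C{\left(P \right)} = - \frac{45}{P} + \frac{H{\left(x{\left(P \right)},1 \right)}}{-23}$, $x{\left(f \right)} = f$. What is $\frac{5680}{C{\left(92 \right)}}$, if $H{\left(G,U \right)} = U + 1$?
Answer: $- \frac{522560}{53} \approx -9859.6$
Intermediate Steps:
$H{\left(G,U \right)} = 1 + U$
$C{\left(P \right)} = - \frac{2}{23} - \frac{45}{P}$ ($C{\left(P \right)} = - \frac{45}{P} + \frac{1 + 1}{-23} = - \frac{45}{P} + 2 \left(- \frac{1}{23}\right) = - \frac{45}{P} - \frac{2}{23} = - \frac{2}{23} - \frac{45}{P}$)
$\frac{5680}{C{\left(92 \right)}} = \frac{5680}{- \frac{2}{23} - \frac{45}{92}} = \frac{5680}{- \frac{53}{92}} = 5680 \left(- \frac{92}{53}\right) = - \frac{522560}{53}$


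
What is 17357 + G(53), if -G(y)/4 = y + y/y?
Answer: 17141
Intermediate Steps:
G(y) = -4 - 4*y (G(y) = -4*(y + y/y) = -4*(y + 1) = -4*(1 + y) = -4 - 4*y)
17357 + G(53) = 17357 + (-4 - 4*53) = 17357 + (-4 - 212) = 17357 - 216 = 17141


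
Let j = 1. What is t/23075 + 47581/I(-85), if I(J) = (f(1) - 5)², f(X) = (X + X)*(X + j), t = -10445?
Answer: 219584226/4615 ≈ 47581.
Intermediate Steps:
f(X) = 2*X*(1 + X) (f(X) = (X + X)*(X + 1) = (2*X)*(1 + X) = 2*X*(1 + X))
I(J) = 1 (I(J) = (2*1*(1 + 1) - 5)² = (2*1*2 - 5)² = (4 - 5)² = (-1)² = 1)
t/23075 + 47581/I(-85) = -10445/23075 + 47581/1 = -10445*1/23075 + 47581*1 = -2089/4615 + 47581 = 219584226/4615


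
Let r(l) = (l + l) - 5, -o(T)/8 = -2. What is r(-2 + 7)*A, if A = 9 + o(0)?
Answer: 125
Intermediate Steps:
o(T) = 16 (o(T) = -8*(-2) = 16)
r(l) = -5 + 2*l (r(l) = 2*l - 5 = -5 + 2*l)
A = 25 (A = 9 + 16 = 25)
r(-2 + 7)*A = (-5 + 2*(-2 + 7))*25 = (-5 + 2*5)*25 = (-5 + 10)*25 = 5*25 = 125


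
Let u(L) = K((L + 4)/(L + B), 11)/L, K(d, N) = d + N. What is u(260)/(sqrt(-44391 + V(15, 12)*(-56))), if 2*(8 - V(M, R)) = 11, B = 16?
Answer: -55*I*sqrt(44531)/53259076 ≈ -0.00021792*I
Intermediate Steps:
V(M, R) = 5/2 (V(M, R) = 8 - 1/2*11 = 8 - 11/2 = 5/2)
K(d, N) = N + d
u(L) = (11 + (4 + L)/(16 + L))/L (u(L) = (11 + (L + 4)/(L + 16))/L = (11 + (4 + L)/(16 + L))/L)
u(260)/(sqrt(-44391 + V(15, 12)*(-56))) = (12*(15 + 260)/(260*(16 + 260)))/(sqrt(-44391 + (5/2)*(-56))) = (12*(1/260)*275/276)/(sqrt(-44391 - 140)) = (12*(1/260)*(1/276)*275)/(sqrt(-44531)) = 55/(1196*((I*sqrt(44531)))) = 55*(-I*sqrt(44531)/44531)/1196 = -55*I*sqrt(44531)/53259076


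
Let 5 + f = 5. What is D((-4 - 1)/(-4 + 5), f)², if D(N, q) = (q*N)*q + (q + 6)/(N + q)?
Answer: 36/25 ≈ 1.4400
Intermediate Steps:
f = 0 (f = -5 + 5 = 0)
D(N, q) = N*q² + (6 + q)/(N + q) (D(N, q) = (N*q)*q + (6 + q)/(N + q) = N*q² + (6 + q)/(N + q))
D((-4 - 1)/(-4 + 5), f)² = ((6 + 0 + ((-4 - 1)/(-4 + 5))*0³ + ((-4 - 1)/(-4 + 5))²*0²)/((-4 - 1)/(-4 + 5) + 0))² = ((6 + 0 - 5/1*0 + (-5/1)²*0)/(-5/1 + 0))² = ((6 + 0 - 5*1*0 + (-5*1)²*0)/(-5*1 + 0))² = ((6 + 0 - 5*0 + (-5)²*0)/(-5 + 0))² = ((6 + 0 + 0 + 25*0)/(-5))² = (-(6 + 0 + 0 + 0)/5)² = (-⅕*6)² = (-6/5)² = 36/25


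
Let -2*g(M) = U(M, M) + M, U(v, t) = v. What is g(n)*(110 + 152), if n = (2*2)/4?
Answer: -262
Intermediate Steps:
n = 1 (n = 4*(¼) = 1)
g(M) = -M (g(M) = -(M + M)/2 = -M)
g(n)*(110 + 152) = (-1*1)*(110 + 152) = -1*262 = -262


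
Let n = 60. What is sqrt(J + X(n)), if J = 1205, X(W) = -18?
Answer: sqrt(1187) ≈ 34.453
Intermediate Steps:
sqrt(J + X(n)) = sqrt(1205 - 18) = sqrt(1187)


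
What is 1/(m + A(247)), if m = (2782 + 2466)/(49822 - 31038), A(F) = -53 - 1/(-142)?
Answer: -83354/4393887 ≈ -0.018970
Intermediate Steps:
A(F) = -7525/142 (A(F) = -53 - 1*(-1/142) = -53 + 1/142 = -7525/142)
m = 164/587 (m = 5248/18784 = 5248*(1/18784) = 164/587 ≈ 0.27939)
1/(m + A(247)) = 1/(164/587 - 7525/142) = 1/(-4393887/83354) = -83354/4393887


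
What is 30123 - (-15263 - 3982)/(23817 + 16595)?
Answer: 1217349921/40412 ≈ 30123.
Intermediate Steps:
30123 - (-15263 - 3982)/(23817 + 16595) = 30123 - (-19245)/40412 = 30123 - 1*(-19245/40412) = 30123 + 19245/40412 = 1217349921/40412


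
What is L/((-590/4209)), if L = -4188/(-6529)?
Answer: -8813646/1926055 ≈ -4.5760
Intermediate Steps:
L = 4188/6529 (L = -4188*(-1/6529) = 4188/6529 ≈ 0.64145)
L/((-590/4209)) = 4188/(6529*((-590/4209))) = 4188/(6529*((-590*1/4209))) = 4188/(6529*(-590/4209)) = (4188/6529)*(-4209/590) = -8813646/1926055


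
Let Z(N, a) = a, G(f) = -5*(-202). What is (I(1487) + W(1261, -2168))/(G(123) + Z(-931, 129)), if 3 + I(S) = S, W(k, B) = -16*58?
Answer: 556/1139 ≈ 0.48815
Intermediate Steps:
W(k, B) = -928
I(S) = -3 + S
G(f) = 1010
(I(1487) + W(1261, -2168))/(G(123) + Z(-931, 129)) = ((-3 + 1487) - 928)/(1010 + 129) = (1484 - 928)/1139 = 556*(1/1139) = 556/1139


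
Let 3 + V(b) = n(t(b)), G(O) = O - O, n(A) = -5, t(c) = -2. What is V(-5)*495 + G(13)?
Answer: -3960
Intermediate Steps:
G(O) = 0
V(b) = -8 (V(b) = -3 - 5 = -8)
V(-5)*495 + G(13) = -8*495 + 0 = -3960 + 0 = -3960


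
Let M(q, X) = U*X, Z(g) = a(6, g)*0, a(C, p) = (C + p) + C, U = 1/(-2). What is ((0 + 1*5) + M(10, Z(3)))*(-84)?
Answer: -420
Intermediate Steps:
U = -1/2 ≈ -0.50000
a(C, p) = p + 2*C
Z(g) = 0 (Z(g) = (g + 2*6)*0 = (g + 12)*0 = (12 + g)*0 = 0)
M(q, X) = -X/2
((0 + 1*5) + M(10, Z(3)))*(-84) = ((0 + 1*5) - 1/2*0)*(-84) = ((0 + 5) + 0)*(-84) = (5 + 0)*(-84) = 5*(-84) = -420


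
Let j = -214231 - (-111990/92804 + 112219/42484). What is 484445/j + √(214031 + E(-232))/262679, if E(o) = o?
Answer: -477503525177380/211162758989833 + √213799/262679 ≈ -2.2595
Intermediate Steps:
j = -211162758989833/985671284 (j = -214231 - (-111990*1/92804 + 112219*(1/42484)) = -214231 - (-55995/46402 + 112219/42484) = -214231 - 1*1414147229/985671284 = -214231 - 1414147229/985671284 = -211162758989833/985671284 ≈ -2.1423e+5)
484445/j + √(214031 + E(-232))/262679 = 484445/(-211162758989833/985671284) + √(214031 - 232)/262679 = 484445*(-985671284/211162758989833) + √213799*(1/262679) = -477503525177380/211162758989833 + √213799/262679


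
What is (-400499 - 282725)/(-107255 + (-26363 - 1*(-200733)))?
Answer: -683224/67115 ≈ -10.180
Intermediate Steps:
(-400499 - 282725)/(-107255 + (-26363 - 1*(-200733))) = -683224/(-107255 + (-26363 + 200733)) = -683224/(-107255 + 174370) = -683224/67115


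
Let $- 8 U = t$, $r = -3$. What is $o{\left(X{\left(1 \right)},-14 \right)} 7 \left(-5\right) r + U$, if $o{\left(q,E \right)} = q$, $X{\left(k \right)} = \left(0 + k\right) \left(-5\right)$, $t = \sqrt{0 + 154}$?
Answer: $-525 - \frac{\sqrt{154}}{8} \approx -526.55$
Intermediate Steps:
$t = \sqrt{154} \approx 12.41$
$X{\left(k \right)} = - 5 k$ ($X{\left(k \right)} = k \left(-5\right) = - 5 k$)
$U = - \frac{\sqrt{154}}{8} \approx -1.5512$
$o{\left(X{\left(1 \right)},-14 \right)} 7 \left(-5\right) r + U = \left(-5\right) 1 \cdot 7 \left(-5\right) \left(-3\right) - \frac{\sqrt{154}}{8} = - 5 \left(\left(-35\right) \left(-3\right)\right) - \frac{\sqrt{154}}{8} = \left(-5\right) 105 - \frac{\sqrt{154}}{8} = -525 - \frac{\sqrt{154}}{8}$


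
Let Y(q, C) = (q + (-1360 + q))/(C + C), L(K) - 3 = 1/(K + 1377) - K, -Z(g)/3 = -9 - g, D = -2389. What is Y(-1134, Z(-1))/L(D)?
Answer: -229471/7262109 ≈ -0.031598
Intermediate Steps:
Z(g) = 27 + 3*g (Z(g) = -3*(-9 - g) = 27 + 3*g)
L(K) = 3 + 1/(1377 + K) - K (L(K) = 3 + (1/(K + 1377) - K) = 3 + (1/(1377 + K) - K) = 3 + 1/(1377 + K) - K)
Y(q, C) = (-1360 + 2*q)/(2*C) (Y(q, C) = (-1360 + 2*q)/((2*C)) = (-1360 + 2*q)*(1/(2*C)) = (-1360 + 2*q)/(2*C))
Y(-1134, Z(-1))/L(D) = ((-680 - 1134)/(27 + 3*(-1)))/(((4132 - 1*(-2389)**2 - 1374*(-2389))/(1377 - 2389))) = (-1814/(27 - 3))/(((4132 - 1*5707321 + 3282486)/(-1012))) = (-1814/24)/((-(4132 - 5707321 + 3282486)/1012)) = ((1/24)*(-1814))/((-1/1012*(-2420703))) = -907/(12*2420703/1012) = -907/12*1012/2420703 = -229471/7262109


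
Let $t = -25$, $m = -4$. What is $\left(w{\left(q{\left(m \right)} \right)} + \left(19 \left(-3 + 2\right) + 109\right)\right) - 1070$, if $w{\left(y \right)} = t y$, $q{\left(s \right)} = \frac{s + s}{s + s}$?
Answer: $-1005$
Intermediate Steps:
$q{\left(s \right)} = 1$ ($q{\left(s \right)} = \frac{2 s}{2 s} = 2 s \frac{1}{2 s} = 1$)
$w{\left(y \right)} = - 25 y$
$\left(w{\left(q{\left(m \right)} \right)} + \left(19 \left(-3 + 2\right) + 109\right)\right) - 1070 = \left(\left(-25\right) 1 + \left(19 \left(-3 + 2\right) + 109\right)\right) - 1070 = \left(-25 + \left(19 \left(-1\right) + 109\right)\right) - 1070 = \left(-25 + \left(-19 + 109\right)\right) - 1070 = \left(-25 + 90\right) - 1070 = 65 - 1070 = -1005$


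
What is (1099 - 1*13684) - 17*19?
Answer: -12908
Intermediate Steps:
(1099 - 1*13684) - 17*19 = (1099 - 13684) - 323 = -12585 - 323 = -12908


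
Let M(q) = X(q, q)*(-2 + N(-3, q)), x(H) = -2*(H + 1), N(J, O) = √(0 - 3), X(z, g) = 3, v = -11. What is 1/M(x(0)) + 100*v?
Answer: -23102/21 - I*√3/21 ≈ -1100.1 - 0.082479*I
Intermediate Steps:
N(J, O) = I*√3 (N(J, O) = √(-3) = I*√3)
x(H) = -2 - 2*H (x(H) = -2*(1 + H) = -2 - 2*H)
M(q) = -6 + 3*I*√3 (M(q) = 3*(-2 + I*√3) = -6 + 3*I*√3)
1/M(x(0)) + 100*v = 1/(-6 + 3*I*√3) + 100*(-11) = 1/(-6 + 3*I*√3) - 1100 = -1100 + 1/(-6 + 3*I*√3)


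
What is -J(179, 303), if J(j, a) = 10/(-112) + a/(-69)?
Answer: 5771/1288 ≈ 4.4806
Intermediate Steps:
J(j, a) = -5/56 - a/69 (J(j, a) = 10*(-1/112) + a*(-1/69) = -5/56 - a/69)
-J(179, 303) = -(-5/56 - 1/69*303) = -(-5/56 - 101/23) = -1*(-5771/1288) = 5771/1288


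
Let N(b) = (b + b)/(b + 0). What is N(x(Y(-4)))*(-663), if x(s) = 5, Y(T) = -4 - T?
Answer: -1326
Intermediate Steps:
N(b) = 2 (N(b) = (2*b)/b = 2)
N(x(Y(-4)))*(-663) = 2*(-663) = -1326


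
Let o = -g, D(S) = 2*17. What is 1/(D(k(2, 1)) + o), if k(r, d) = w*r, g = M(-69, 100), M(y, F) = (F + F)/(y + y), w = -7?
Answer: 69/2446 ≈ 0.028209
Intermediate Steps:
M(y, F) = F/y (M(y, F) = (2*F)/((2*y)) = (2*F)*(1/(2*y)) = F/y)
g = -100/69 (g = 100/(-69) = 100*(-1/69) = -100/69 ≈ -1.4493)
k(r, d) = -7*r
D(S) = 34
o = 100/69 (o = -1*(-100/69) = 100/69 ≈ 1.4493)
1/(D(k(2, 1)) + o) = 1/(34 + 100/69) = 1/(2446/69) = 69/2446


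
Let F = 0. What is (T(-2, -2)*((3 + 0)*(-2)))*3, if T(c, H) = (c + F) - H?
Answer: 0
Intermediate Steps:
T(c, H) = c - H (T(c, H) = (c + 0) - H = c - H)
(T(-2, -2)*((3 + 0)*(-2)))*3 = ((-2 - 1*(-2))*((3 + 0)*(-2)))*3 = ((-2 + 2)*(3*(-2)))*3 = (0*(-6))*3 = 0*3 = 0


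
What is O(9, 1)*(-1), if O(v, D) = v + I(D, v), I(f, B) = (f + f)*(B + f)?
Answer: -29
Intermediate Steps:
I(f, B) = 2*f*(B + f) (I(f, B) = (2*f)*(B + f) = 2*f*(B + f))
O(v, D) = v + 2*D*(D + v) (O(v, D) = v + 2*D*(v + D) = v + 2*D*(D + v))
O(9, 1)*(-1) = (9 + 2*1*(1 + 9))*(-1) = (9 + 2*1*10)*(-1) = (9 + 20)*(-1) = 29*(-1) = -29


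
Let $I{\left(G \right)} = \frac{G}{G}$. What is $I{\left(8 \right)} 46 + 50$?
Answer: $96$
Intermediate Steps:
$I{\left(G \right)} = 1$
$I{\left(8 \right)} 46 + 50 = 1 \cdot 46 + 50 = 46 + 50 = 96$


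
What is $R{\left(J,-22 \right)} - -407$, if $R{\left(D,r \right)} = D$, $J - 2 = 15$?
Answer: $424$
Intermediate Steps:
$J = 17$ ($J = 2 + 15 = 17$)
$R{\left(J,-22 \right)} - -407 = 17 - -407 = 17 + 407 = 424$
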